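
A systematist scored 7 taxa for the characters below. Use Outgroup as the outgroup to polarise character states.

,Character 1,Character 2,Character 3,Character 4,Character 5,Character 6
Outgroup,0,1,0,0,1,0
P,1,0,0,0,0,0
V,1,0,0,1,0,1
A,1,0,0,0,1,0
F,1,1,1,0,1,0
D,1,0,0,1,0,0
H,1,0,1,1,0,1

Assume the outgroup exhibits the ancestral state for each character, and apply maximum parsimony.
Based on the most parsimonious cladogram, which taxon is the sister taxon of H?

Character polarity is set by the outgroup: the derived state is whichever differs from the outgroup's state, so for Character 2, Character 5 the derived state is '0', and for the remaining characters it is '1'.
Character 1 (derived state '1') is shared by all ingroup taxa — unites the whole ingroup.
Only A, D, H, P, and V show the derived state '0' for Character 2, supporting them as a clade.
Character 3 groups F and H, which is incompatible with the clades supported by the remaining characters; treating it as convergent (homoplasy) costs fewer steps than any alternative tree.
Character 4 (derived state '1') is shared by D, H, and V — a synapomorphy uniting that clade.
Only D, H, P, and V show the derived state '0' for Character 5, supporting them as a clade.
Only H and V show the derived state '1' for Character 6, supporting them as a clade.
Most parsimonious ingroup topology: (((P,((V,H),D)),A),F).
H and V form a cherry on this tree, so they are sister taxa.

V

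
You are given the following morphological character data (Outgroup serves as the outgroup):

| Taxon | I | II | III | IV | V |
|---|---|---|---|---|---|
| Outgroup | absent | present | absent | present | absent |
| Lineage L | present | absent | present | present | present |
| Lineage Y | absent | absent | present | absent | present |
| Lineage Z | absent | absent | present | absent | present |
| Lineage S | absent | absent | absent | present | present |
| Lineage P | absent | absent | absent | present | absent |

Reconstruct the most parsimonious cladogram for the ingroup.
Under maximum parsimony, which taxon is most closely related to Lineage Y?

Lineage Z

Character polarity is set by the outgroup: the derived state is whichever differs from the outgroup's state, so for II, IV the derived state is 'absent', and for the remaining characters it is 'present'.
I: derived state 'present' in Lineage L only — an autapomorphy, so it tells us nothing about relationships among taxa.
II (derived state 'absent') is shared by all ingroup taxa — unites the whole ingroup.
Only Lineage L, Lineage Y, and Lineage Z show the derived state 'present' for III, supporting them as a clade.
IV: derived state 'absent' in Lineage Y and Lineage Z only — synapomorphy for {Lineage Y, Lineage Z}.
V: derived state 'present' in Lineage L, Lineage S, Lineage Y, and Lineage Z only — synapomorphy for {Lineage L, Lineage S, Lineage Y, Lineage Z}.
Most parsimonious ingroup topology: (((Lineage L,(Lineage Y,Lineage Z)),Lineage S),Lineage P).
Lineage Y and Lineage Z form a cherry on this tree, so they are sister taxa.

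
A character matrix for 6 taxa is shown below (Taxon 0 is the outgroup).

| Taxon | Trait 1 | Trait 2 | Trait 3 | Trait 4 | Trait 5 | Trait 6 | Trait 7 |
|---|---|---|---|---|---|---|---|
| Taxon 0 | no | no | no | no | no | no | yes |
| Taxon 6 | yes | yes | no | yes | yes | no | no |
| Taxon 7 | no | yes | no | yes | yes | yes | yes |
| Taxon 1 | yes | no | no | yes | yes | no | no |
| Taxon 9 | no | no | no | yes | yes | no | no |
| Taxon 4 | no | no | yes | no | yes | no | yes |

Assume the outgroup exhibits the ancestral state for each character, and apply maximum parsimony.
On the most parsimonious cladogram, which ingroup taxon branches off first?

Character polarity is set by the outgroup: the derived state is whichever differs from the outgroup's state, so for Trait 7 the derived state is 'no', and for the remaining characters it is 'yes'.
Only Taxon 1 and Taxon 6 show the derived state 'yes' for Trait 1, supporting them as a clade.
Trait 2 (state 'yes') occurs in Taxon 6 and Taxon 7 but conflicts with the nesting implied by the other characters — most parsimoniously interpreted as homoplasy.
Trait 3 (derived state 'yes') is unique to Taxon 4 (autapomorphy; uninformative for grouping).
Only Taxon 1, Taxon 6, Taxon 7, and Taxon 9 show the derived state 'yes' for Trait 4, supporting them as a clade.
All ingroup taxa share the derived state 'yes' for Trait 5; it defines the ingroup but does not resolve relationships within it.
Trait 6: derived state 'yes' in Taxon 7 only — an autapomorphy, so it tells us nothing about relationships among taxa.
Trait 7 (derived state 'no') is shared by Taxon 1, Taxon 6, and Taxon 9 — a synapomorphy uniting that clade.
Most parsimonious ingroup topology: ((((Taxon 6,Taxon 1),Taxon 9),Taxon 7),Taxon 4).
Taxon 4 is sister to the clade containing all other ingroup taxa, so it is the earliest-diverging (most basal) ingroup lineage.

Taxon 4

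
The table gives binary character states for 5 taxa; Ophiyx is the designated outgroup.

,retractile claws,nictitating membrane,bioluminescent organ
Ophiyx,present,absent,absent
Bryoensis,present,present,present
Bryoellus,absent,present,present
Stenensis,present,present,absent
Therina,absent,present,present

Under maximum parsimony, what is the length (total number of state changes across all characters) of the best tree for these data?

3

Character polarity is set by the outgroup: the derived state is whichever differs from the outgroup's state, so for retractile claws the derived state is 'absent', and for the remaining characters it is 'present'.
Only Bryoellus and Therina show the derived state 'absent' for retractile claws, supporting them as a clade.
All ingroup taxa share the derived state 'present' for nictitating membrane; it defines the ingroup but does not resolve relationships within it.
bioluminescent organ: derived state 'present' in Bryoellus, Bryoensis, and Therina only — synapomorphy for {Bryoellus, Bryoensis, Therina}.
Most parsimonious ingroup topology: ((Bryoensis,(Bryoellus,Therina)),Stenensis).
Changes per character on this tree: retractile claws: 1; nictitating membrane: 1; bioluminescent organ: 1.
Total = 3.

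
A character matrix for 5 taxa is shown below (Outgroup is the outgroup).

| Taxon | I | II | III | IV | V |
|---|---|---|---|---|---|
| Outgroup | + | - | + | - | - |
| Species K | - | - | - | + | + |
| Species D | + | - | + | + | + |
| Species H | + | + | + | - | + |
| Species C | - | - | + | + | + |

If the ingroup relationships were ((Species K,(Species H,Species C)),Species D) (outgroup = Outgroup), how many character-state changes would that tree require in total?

Map each character onto ((Species K,(Species H,Species C)),Species D) (rooted by Outgroup) and count the minimum state changes it requires (Fitch parsimony):
I: 2; II: 1; III: 1; IV: 2; V: 1.
Total tree length = 7.

7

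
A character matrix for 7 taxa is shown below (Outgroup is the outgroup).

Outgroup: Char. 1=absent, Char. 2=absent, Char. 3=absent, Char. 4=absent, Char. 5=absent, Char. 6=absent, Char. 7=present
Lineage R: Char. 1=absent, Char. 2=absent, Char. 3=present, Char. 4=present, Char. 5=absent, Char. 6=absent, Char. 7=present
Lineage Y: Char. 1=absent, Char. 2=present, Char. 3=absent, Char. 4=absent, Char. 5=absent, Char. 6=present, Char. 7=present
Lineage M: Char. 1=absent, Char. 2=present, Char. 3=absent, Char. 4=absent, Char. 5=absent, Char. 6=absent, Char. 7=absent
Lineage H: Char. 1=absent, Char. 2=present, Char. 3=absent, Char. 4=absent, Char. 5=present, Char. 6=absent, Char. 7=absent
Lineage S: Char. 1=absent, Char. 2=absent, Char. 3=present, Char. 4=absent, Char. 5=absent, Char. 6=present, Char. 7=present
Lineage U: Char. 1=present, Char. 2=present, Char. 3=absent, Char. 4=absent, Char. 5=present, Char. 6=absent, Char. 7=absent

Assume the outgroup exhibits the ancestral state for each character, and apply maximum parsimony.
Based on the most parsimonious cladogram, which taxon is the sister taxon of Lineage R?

Lineage S

Character polarity is set by the outgroup: the derived state is whichever differs from the outgroup's state, so for Char. 7 the derived state is 'absent', and for the remaining characters it is 'present'.
Char. 1: derived state 'present' in Lineage U only — an autapomorphy, so it tells us nothing about relationships among taxa.
Char. 2: derived state 'present' in Lineage H, Lineage M, Lineage U, and Lineage Y only — synapomorphy for {Lineage H, Lineage M, Lineage U, Lineage Y}.
Char. 3: derived state 'present' in Lineage R and Lineage S only — synapomorphy for {Lineage R, Lineage S}.
Char. 4 (derived state 'present') is unique to Lineage R (autapomorphy; uninformative for grouping).
Char. 5: derived state 'present' in Lineage H and Lineage U only — synapomorphy for {Lineage H, Lineage U}.
Char. 6 groups Lineage S and Lineage Y, which is incompatible with the clades supported by the remaining characters; treating it as convergent (homoplasy) costs fewer steps than any alternative tree.
Char. 7: derived state 'absent' in Lineage H, Lineage M, and Lineage U only — synapomorphy for {Lineage H, Lineage M, Lineage U}.
Most parsimonious ingroup topology: ((Lineage R,Lineage S),(Lineage Y,(Lineage M,(Lineage H,Lineage U)))).
Lineage R and Lineage S form a cherry on this tree, so they are sister taxa.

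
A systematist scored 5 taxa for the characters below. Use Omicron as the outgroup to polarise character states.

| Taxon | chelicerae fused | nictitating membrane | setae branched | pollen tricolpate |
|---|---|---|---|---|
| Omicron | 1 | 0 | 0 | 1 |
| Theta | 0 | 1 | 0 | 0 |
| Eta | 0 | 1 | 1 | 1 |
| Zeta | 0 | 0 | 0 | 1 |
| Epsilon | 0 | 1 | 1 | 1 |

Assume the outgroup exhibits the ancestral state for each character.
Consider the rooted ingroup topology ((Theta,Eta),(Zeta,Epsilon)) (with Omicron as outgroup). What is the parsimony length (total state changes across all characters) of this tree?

Map each character onto ((Theta,Eta),(Zeta,Epsilon)) (rooted by Omicron) and count the minimum state changes it requires (Fitch parsimony):
chelicerae fused: 1; nictitating membrane: 2; setae branched: 2; pollen tricolpate: 1.
Total tree length = 6.

6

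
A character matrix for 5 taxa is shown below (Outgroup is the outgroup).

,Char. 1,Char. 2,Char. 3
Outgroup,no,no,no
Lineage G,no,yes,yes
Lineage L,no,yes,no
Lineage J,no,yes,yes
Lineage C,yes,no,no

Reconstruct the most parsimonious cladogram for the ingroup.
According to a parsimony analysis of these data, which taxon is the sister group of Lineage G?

The outgroup has state 'no' for every character, so 'yes' is the derived state throughout.
Char. 1: derived state 'yes' in Lineage C only — an autapomorphy, so it tells us nothing about relationships among taxa.
Only Lineage G, Lineage J, and Lineage L show the derived state 'yes' for Char. 2, supporting them as a clade.
Char. 3: derived state 'yes' in Lineage G and Lineage J only — synapomorphy for {Lineage G, Lineage J}.
Most parsimonious ingroup topology: (((Lineage G,Lineage J),Lineage L),Lineage C).
Lineage G and Lineage J form a cherry on this tree, so they are sister taxa.

Lineage J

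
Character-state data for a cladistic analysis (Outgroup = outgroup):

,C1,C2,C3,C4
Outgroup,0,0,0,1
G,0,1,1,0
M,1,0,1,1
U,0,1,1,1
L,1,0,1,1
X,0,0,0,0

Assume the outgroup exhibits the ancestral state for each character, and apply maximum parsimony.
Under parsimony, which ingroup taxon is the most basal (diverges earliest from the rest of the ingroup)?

Character polarity is set by the outgroup: the derived state is whichever differs from the outgroup's state, so for C4 the derived state is '0', and for the remaining characters it is '1'.
C1: derived state '1' in L and M only — synapomorphy for {L, M}.
C2: derived state '1' in G and U only — synapomorphy for {G, U}.
Only G, L, M, and U show the derived state '1' for C3, supporting them as a clade.
C4 groups G and X, which is incompatible with the clades supported by the remaining characters; treating it as convergent (homoplasy) costs fewer steps than any alternative tree.
Most parsimonious ingroup topology: (((G,U),(M,L)),X).
X is sister to the clade containing all other ingroup taxa, so it is the earliest-diverging (most basal) ingroup lineage.

X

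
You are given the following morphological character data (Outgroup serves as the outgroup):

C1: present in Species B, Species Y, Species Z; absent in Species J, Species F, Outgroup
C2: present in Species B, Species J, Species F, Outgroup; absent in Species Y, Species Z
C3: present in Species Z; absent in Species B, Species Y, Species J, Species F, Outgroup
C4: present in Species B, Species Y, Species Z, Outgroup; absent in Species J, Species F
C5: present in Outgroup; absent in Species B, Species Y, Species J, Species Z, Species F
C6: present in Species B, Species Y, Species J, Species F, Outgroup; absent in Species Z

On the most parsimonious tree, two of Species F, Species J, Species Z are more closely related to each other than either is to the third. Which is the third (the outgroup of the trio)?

Species Z

Character polarity is set by the outgroup: the derived state is whichever differs from the outgroup's state, so for C2, C4, C5, C6 the derived state is 'absent', and for the remaining characters it is 'present'.
Only Species B, Species Y, and Species Z show the derived state 'present' for C1, supporting them as a clade.
C2 (derived state 'absent') is shared by Species Y and Species Z — a synapomorphy uniting that clade.
C3: derived state 'present' in Species Z only — an autapomorphy, so it tells us nothing about relationships among taxa.
Only Species F and Species J show the derived state 'absent' for C4, supporting them as a clade.
C5 (derived state 'absent') is shared by all ingroup taxa — unites the whole ingroup.
C6 (derived state 'absent') is unique to Species Z (autapomorphy; uninformative for grouping).
Most parsimonious ingroup topology: ((Species B,(Species Y,Species Z)),(Species J,Species F)).
Species F and Species J share a more recent common ancestor with each other than either does with Species Z, so Species Z is the least closely related of the three.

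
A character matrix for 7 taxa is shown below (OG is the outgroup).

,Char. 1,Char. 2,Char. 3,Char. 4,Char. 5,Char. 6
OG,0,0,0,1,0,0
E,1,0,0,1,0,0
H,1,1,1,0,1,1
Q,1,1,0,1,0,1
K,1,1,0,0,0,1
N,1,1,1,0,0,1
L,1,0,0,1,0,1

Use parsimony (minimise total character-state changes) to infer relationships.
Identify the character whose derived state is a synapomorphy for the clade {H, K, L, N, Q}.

Character polarity is set by the outgroup: the derived state is whichever differs from the outgroup's state, so for Char. 4 the derived state is '0', and for the remaining characters it is '1'.
All ingroup taxa share the derived state '1' for Char. 1; it defines the ingroup but does not resolve relationships within it.
Only H, K, N, and Q show the derived state '1' for Char. 2, supporting them as a clade.
Only H and N show the derived state '1' for Char. 3, supporting them as a clade.
Only H, K, and N show the derived state '0' for Char. 4, supporting them as a clade.
Char. 5: derived state '1' in H only — an autapomorphy, so it tells us nothing about relationships among taxa.
Char. 6: derived state '1' in H, K, L, N, and Q only — synapomorphy for {H, K, L, N, Q}.
Most parsimonious ingroup topology: (E,((((H,N),K),Q),L)).
The clade {H, K, L, N, Q} is supported by Char. 6: its derived state '1' occurs in exactly those taxa and in no other taxon (including the outgroup).

Char. 6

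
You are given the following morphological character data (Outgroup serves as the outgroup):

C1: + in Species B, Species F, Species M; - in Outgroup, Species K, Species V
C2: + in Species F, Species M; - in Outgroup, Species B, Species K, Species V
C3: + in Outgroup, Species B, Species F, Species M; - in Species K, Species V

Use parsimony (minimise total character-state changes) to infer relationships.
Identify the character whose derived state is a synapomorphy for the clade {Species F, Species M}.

Character polarity is set by the outgroup: the derived state is whichever differs from the outgroup's state, so for C3 the derived state is '-', and for the remaining characters it is '+'.
C1: derived state '+' in Species B, Species F, and Species M only — synapomorphy for {Species B, Species F, Species M}.
Only Species F and Species M show the derived state '+' for C2, supporting them as a clade.
Only Species K and Species V show the derived state '-' for C3, supporting them as a clade.
Most parsimonious ingroup topology: ((Species B,(Species F,Species M)),(Species K,Species V)).
The clade {Species F, Species M} is supported by C2: its derived state '+' occurs in exactly those taxa and in no other taxon (including the outgroup).

C2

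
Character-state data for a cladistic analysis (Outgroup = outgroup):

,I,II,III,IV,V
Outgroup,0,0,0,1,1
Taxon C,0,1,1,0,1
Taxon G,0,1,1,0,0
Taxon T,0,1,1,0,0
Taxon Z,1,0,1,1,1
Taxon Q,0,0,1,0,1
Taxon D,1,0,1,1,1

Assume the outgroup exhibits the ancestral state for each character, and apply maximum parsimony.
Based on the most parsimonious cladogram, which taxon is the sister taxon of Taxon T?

Character polarity is set by the outgroup: the derived state is whichever differs from the outgroup's state, so for IV, V the derived state is '0', and for the remaining characters it is '1'.
I: derived state '1' in Taxon D and Taxon Z only — synapomorphy for {Taxon D, Taxon Z}.
II (derived state '1') is shared by Taxon C, Taxon G, and Taxon T — a synapomorphy uniting that clade.
III (derived state '1') is shared by all ingroup taxa — unites the whole ingroup.
IV (derived state '0') is shared by Taxon C, Taxon G, Taxon Q, and Taxon T — a synapomorphy uniting that clade.
Only Taxon G and Taxon T show the derived state '0' for V, supporting them as a clade.
Most parsimonious ingroup topology: (((Taxon C,(Taxon G,Taxon T)),Taxon Q),(Taxon Z,Taxon D)).
Taxon T and Taxon G form a cherry on this tree, so they are sister taxa.

Taxon G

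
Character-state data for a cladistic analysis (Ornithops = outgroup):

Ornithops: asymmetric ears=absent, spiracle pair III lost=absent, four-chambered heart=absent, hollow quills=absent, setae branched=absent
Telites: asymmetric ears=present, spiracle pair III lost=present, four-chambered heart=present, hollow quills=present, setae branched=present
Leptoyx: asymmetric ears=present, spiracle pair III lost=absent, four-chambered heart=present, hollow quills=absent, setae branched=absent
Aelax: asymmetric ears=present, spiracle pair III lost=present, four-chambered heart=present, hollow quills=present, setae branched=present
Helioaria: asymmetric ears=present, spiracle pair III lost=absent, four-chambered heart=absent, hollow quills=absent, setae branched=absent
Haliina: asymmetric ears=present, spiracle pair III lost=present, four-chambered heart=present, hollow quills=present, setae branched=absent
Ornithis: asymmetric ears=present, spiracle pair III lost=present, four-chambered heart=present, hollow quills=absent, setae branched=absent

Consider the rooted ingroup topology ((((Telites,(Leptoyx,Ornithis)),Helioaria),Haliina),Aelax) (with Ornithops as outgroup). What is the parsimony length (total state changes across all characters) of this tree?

Map each character onto ((((Telites,(Leptoyx,Ornithis)),Helioaria),Haliina),Aelax) (rooted by Ornithops) and count the minimum state changes it requires (Fitch parsimony):
asymmetric ears: 1; spiracle pair III lost: 3; four-chambered heart: 2; hollow quills: 3; setae branched: 2.
Total tree length = 11.

11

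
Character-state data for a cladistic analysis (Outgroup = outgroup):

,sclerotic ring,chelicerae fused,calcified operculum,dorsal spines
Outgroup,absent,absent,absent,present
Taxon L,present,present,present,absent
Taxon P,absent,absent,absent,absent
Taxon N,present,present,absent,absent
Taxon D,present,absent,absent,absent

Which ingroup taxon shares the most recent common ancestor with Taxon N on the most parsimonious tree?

Taxon L

Character polarity is set by the outgroup: the derived state is whichever differs from the outgroup's state, so for dorsal spines the derived state is 'absent', and for the remaining characters it is 'present'.
Only Taxon D, Taxon L, and Taxon N show the derived state 'present' for sclerotic ring, supporting them as a clade.
chelicerae fused: derived state 'present' in Taxon L and Taxon N only — synapomorphy for {Taxon L, Taxon N}.
calcified operculum (derived state 'present') is unique to Taxon L (autapomorphy; uninformative for grouping).
All ingroup taxa share the derived state 'absent' for dorsal spines; it defines the ingroup but does not resolve relationships within it.
Most parsimonious ingroup topology: (((Taxon L,Taxon N),Taxon D),Taxon P).
Taxon N and Taxon L form a cherry on this tree, so they are sister taxa.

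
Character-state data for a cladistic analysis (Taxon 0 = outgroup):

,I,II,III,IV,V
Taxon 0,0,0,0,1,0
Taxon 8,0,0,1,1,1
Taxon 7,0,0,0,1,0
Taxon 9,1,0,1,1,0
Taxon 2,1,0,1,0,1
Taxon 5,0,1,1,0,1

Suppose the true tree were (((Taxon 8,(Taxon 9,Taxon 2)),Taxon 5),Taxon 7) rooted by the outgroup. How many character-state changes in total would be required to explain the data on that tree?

Map each character onto (((Taxon 8,(Taxon 9,Taxon 2)),Taxon 5),Taxon 7) (rooted by Taxon 0) and count the minimum state changes it requires (Fitch parsimony):
I: 1; II: 1; III: 1; IV: 2; V: 2.
Total tree length = 7.

7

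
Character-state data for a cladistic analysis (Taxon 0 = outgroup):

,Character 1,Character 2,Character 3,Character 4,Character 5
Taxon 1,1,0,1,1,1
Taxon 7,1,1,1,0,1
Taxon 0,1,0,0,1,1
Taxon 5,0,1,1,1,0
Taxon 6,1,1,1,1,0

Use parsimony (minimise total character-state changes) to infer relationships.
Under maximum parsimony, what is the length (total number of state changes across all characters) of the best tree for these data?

Character polarity is set by the outgroup: the derived state is whichever differs from the outgroup's state, so for Character 1, Character 4, Character 5 the derived state is '0', and for the remaining characters it is '1'.
Character 1 (derived state '0') is unique to Taxon 5 (autapomorphy; uninformative for grouping).
Only Taxon 5, Taxon 6, and Taxon 7 show the derived state '1' for Character 2, supporting them as a clade.
Character 3 (derived state '1') is shared by all ingroup taxa — unites the whole ingroup.
Character 4: derived state '0' in Taxon 7 only — an autapomorphy, so it tells us nothing about relationships among taxa.
Only Taxon 5 and Taxon 6 show the derived state '0' for Character 5, supporting them as a clade.
Most parsimonious ingroup topology: (Taxon 1,((Taxon 6,Taxon 5),Taxon 7)).
Changes per character on this tree: Character 1: 1; Character 2: 1; Character 3: 1; Character 4: 1; Character 5: 1.
Total = 5.

5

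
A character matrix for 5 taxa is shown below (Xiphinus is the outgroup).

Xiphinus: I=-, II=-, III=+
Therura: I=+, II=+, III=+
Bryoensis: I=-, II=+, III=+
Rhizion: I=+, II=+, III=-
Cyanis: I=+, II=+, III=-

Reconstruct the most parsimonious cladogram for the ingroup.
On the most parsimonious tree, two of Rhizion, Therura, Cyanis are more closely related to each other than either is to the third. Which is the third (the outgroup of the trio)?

Character polarity is set by the outgroup: the derived state is whichever differs from the outgroup's state, so for III the derived state is '-', and for the remaining characters it is '+'.
I: derived state '+' in Cyanis, Rhizion, and Therura only — synapomorphy for {Cyanis, Rhizion, Therura}.
II (derived state '+') is shared by all ingroup taxa — unites the whole ingroup.
III (derived state '-') is shared by Cyanis and Rhizion — a synapomorphy uniting that clade.
Most parsimonious ingroup topology: ((Therura,(Rhizion,Cyanis)),Bryoensis).
Cyanis and Rhizion share a more recent common ancestor with each other than either does with Therura, so Therura is the least closely related of the three.

Therura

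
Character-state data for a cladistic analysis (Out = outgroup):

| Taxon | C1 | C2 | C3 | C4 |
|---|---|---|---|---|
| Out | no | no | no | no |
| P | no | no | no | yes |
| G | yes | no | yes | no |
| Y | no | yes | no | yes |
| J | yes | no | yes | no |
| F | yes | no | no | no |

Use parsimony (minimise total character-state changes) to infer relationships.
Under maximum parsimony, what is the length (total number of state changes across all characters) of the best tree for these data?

The outgroup has state 'no' for every character, so 'yes' is the derived state throughout.
C1: derived state 'yes' in F, G, and J only — synapomorphy for {F, G, J}.
C2: derived state 'yes' in Y only — an autapomorphy, so it tells us nothing about relationships among taxa.
C3 (derived state 'yes') is shared by G and J — a synapomorphy uniting that clade.
Only P and Y show the derived state 'yes' for C4, supporting them as a clade.
Most parsimonious ingroup topology: ((P,Y),((G,J),F)).
Changes per character on this tree: C1: 1; C2: 1; C3: 1; C4: 1.
Total = 4.

4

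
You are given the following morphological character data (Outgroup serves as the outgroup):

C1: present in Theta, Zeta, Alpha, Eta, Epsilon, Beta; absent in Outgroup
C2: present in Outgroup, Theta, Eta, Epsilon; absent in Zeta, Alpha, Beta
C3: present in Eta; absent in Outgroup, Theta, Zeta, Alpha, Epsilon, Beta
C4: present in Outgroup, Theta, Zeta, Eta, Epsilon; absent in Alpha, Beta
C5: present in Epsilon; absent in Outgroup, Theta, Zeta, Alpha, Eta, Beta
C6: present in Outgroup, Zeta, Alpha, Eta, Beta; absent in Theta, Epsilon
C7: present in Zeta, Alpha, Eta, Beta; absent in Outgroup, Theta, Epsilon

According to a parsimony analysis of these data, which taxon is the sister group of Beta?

Alpha

Character polarity is set by the outgroup: the derived state is whichever differs from the outgroup's state, so for C2, C4, C6 the derived state is 'absent', and for the remaining characters it is 'present'.
All ingroup taxa share the derived state 'present' for C1; it defines the ingroup but does not resolve relationships within it.
Only Alpha, Beta, and Zeta show the derived state 'absent' for C2, supporting them as a clade.
C3 (derived state 'present') is unique to Eta (autapomorphy; uninformative for grouping).
C4: derived state 'absent' in Alpha and Beta only — synapomorphy for {Alpha, Beta}.
C5 (derived state 'present') is unique to Epsilon (autapomorphy; uninformative for grouping).
C6 (derived state 'absent') is shared by Epsilon and Theta — a synapomorphy uniting that clade.
Only Alpha, Beta, Eta, and Zeta show the derived state 'present' for C7, supporting them as a clade.
Most parsimonious ingroup topology: ((Theta,Epsilon),((Zeta,(Alpha,Beta)),Eta)).
Beta and Alpha form a cherry on this tree, so they are sister taxa.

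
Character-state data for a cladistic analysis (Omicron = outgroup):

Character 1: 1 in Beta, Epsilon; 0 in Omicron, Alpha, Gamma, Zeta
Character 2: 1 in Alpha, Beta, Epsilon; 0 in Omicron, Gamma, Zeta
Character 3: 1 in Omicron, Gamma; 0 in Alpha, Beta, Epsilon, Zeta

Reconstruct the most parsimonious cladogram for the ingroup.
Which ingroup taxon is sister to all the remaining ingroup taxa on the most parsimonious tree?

Character polarity is set by the outgroup: the derived state is whichever differs from the outgroup's state, so for Character 3 the derived state is '0', and for the remaining characters it is '1'.
Character 1 (derived state '1') is shared by Beta and Epsilon — a synapomorphy uniting that clade.
Only Alpha, Beta, and Epsilon show the derived state '1' for Character 2, supporting them as a clade.
Only Alpha, Beta, Epsilon, and Zeta show the derived state '0' for Character 3, supporting them as a clade.
Most parsimonious ingroup topology: (((Alpha,(Beta,Epsilon)),Zeta),Gamma).
Gamma is sister to the clade containing all other ingroup taxa, so it is the earliest-diverging (most basal) ingroup lineage.

Gamma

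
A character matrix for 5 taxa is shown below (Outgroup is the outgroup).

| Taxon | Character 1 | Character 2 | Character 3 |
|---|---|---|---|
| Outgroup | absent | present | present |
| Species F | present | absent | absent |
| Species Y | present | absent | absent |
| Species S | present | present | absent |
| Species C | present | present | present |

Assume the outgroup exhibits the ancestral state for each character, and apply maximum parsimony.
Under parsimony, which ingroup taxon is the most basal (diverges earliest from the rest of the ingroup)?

Species C

Character polarity is set by the outgroup: the derived state is whichever differs from the outgroup's state, so for Character 2, Character 3 the derived state is 'absent', and for the remaining characters it is 'present'.
All ingroup taxa share the derived state 'present' for Character 1; it defines the ingroup but does not resolve relationships within it.
Character 2: derived state 'absent' in Species F and Species Y only — synapomorphy for {Species F, Species Y}.
Character 3: derived state 'absent' in Species F, Species S, and Species Y only — synapomorphy for {Species F, Species S, Species Y}.
Most parsimonious ingroup topology: (((Species F,Species Y),Species S),Species C).
Species C is sister to the clade containing all other ingroup taxa, so it is the earliest-diverging (most basal) ingroup lineage.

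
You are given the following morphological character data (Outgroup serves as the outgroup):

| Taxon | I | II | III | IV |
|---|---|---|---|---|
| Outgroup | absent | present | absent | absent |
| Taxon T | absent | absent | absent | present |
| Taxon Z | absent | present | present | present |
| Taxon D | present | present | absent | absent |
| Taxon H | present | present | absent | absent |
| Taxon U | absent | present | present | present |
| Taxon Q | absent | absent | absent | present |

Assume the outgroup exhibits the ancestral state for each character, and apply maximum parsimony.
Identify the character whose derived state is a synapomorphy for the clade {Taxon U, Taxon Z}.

Character polarity is set by the outgroup: the derived state is whichever differs from the outgroup's state, so for II the derived state is 'absent', and for the remaining characters it is 'present'.
Only Taxon D and Taxon H show the derived state 'present' for I, supporting them as a clade.
II (derived state 'absent') is shared by Taxon Q and Taxon T — a synapomorphy uniting that clade.
III: derived state 'present' in Taxon U and Taxon Z only — synapomorphy for {Taxon U, Taxon Z}.
Only Taxon Q, Taxon T, Taxon U, and Taxon Z show the derived state 'present' for IV, supporting them as a clade.
Most parsimonious ingroup topology: (((Taxon T,Taxon Q),(Taxon Z,Taxon U)),(Taxon D,Taxon H)).
The clade {Taxon U, Taxon Z} is supported by III: its derived state 'present' occurs in exactly those taxa and in no other taxon (including the outgroup).

III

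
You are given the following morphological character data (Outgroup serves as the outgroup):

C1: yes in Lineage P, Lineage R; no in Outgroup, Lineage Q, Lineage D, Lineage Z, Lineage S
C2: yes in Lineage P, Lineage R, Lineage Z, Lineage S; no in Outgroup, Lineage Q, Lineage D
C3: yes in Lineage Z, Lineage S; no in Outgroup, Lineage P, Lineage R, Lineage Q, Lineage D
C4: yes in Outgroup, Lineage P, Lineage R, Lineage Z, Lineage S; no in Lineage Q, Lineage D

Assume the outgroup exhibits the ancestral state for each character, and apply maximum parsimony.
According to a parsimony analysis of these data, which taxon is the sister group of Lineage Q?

Lineage D

Character polarity is set by the outgroup: the derived state is whichever differs from the outgroup's state, so for C4 the derived state is 'no', and for the remaining characters it is 'yes'.
Only Lineage P and Lineage R show the derived state 'yes' for C1, supporting them as a clade.
C2 (derived state 'yes') is shared by Lineage P, Lineage R, Lineage S, and Lineage Z — a synapomorphy uniting that clade.
C3: derived state 'yes' in Lineage S and Lineage Z only — synapomorphy for {Lineage S, Lineage Z}.
Only Lineage D and Lineage Q show the derived state 'no' for C4, supporting them as a clade.
Most parsimonious ingroup topology: (((Lineage P,Lineage R),(Lineage Z,Lineage S)),(Lineage Q,Lineage D)).
Lineage Q and Lineage D form a cherry on this tree, so they are sister taxa.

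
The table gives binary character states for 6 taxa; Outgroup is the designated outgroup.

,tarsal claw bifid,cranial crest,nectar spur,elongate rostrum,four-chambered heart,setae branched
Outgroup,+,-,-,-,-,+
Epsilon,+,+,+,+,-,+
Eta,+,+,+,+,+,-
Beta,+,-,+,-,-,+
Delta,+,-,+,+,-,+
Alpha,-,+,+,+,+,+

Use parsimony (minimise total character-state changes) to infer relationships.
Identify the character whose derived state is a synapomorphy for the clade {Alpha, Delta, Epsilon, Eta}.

elongate rostrum

Character polarity is set by the outgroup: the derived state is whichever differs from the outgroup's state, so for tarsal claw bifid, setae branched the derived state is '-', and for the remaining characters it is '+'.
tarsal claw bifid: derived state '-' in Alpha only — an autapomorphy, so it tells us nothing about relationships among taxa.
cranial crest: derived state '+' in Alpha, Epsilon, and Eta only — synapomorphy for {Alpha, Epsilon, Eta}.
nectar spur (derived state '+') is shared by all ingroup taxa — unites the whole ingroup.
elongate rostrum (derived state '+') is shared by Alpha, Delta, Epsilon, and Eta — a synapomorphy uniting that clade.
four-chambered heart: derived state '+' in Alpha and Eta only — synapomorphy for {Alpha, Eta}.
setae branched: derived state '-' in Eta only — an autapomorphy, so it tells us nothing about relationships among taxa.
Most parsimonious ingroup topology: (((Epsilon,(Eta,Alpha)),Delta),Beta).
The clade {Alpha, Delta, Epsilon, Eta} is supported by elongate rostrum: its derived state '+' occurs in exactly those taxa and in no other taxon (including the outgroup).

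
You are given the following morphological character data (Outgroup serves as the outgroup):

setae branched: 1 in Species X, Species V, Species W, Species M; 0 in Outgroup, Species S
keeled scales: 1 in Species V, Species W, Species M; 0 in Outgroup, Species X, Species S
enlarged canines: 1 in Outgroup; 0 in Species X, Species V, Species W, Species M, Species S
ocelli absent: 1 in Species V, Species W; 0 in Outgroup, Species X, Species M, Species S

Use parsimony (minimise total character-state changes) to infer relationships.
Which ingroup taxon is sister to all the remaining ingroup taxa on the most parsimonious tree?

Species S

Character polarity is set by the outgroup: the derived state is whichever differs from the outgroup's state, so for enlarged canines the derived state is '0', and for the remaining characters it is '1'.
Only Species M, Species V, Species W, and Species X show the derived state '1' for setae branched, supporting them as a clade.
keeled scales: derived state '1' in Species M, Species V, and Species W only — synapomorphy for {Species M, Species V, Species W}.
All ingroup taxa share the derived state '0' for enlarged canines; it defines the ingroup but does not resolve relationships within it.
Only Species V and Species W show the derived state '1' for ocelli absent, supporting them as a clade.
Most parsimonious ingroup topology: ((Species X,((Species V,Species W),Species M)),Species S).
Species S is sister to the clade containing all other ingroup taxa, so it is the earliest-diverging (most basal) ingroup lineage.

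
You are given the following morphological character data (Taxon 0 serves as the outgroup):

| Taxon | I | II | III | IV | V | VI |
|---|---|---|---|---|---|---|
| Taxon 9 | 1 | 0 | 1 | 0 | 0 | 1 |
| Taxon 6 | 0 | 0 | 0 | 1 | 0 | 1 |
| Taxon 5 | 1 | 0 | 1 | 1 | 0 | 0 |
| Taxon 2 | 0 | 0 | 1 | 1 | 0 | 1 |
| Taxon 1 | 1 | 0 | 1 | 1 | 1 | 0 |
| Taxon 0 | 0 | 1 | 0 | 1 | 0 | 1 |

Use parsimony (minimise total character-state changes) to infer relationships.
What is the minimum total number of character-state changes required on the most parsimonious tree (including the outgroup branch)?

6

Character polarity is set by the outgroup: the derived state is whichever differs from the outgroup's state, so for II, IV, VI the derived state is '0', and for the remaining characters it is '1'.
I: derived state '1' in Taxon 1, Taxon 5, and Taxon 9 only — synapomorphy for {Taxon 1, Taxon 5, Taxon 9}.
II (derived state '0') is shared by all ingroup taxa — unites the whole ingroup.
III: derived state '1' in Taxon 1, Taxon 2, Taxon 5, and Taxon 9 only — synapomorphy for {Taxon 1, Taxon 2, Taxon 5, Taxon 9}.
IV (derived state '0') is unique to Taxon 9 (autapomorphy; uninformative for grouping).
V: derived state '1' in Taxon 1 only — an autapomorphy, so it tells us nothing about relationships among taxa.
Only Taxon 1 and Taxon 5 show the derived state '0' for VI, supporting them as a clade.
Most parsimonious ingroup topology: ((Taxon 2,(Taxon 9,(Taxon 5,Taxon 1))),Taxon 6).
Changes per character on this tree: I: 1; II: 1; III: 1; IV: 1; V: 1; VI: 1.
Total = 6.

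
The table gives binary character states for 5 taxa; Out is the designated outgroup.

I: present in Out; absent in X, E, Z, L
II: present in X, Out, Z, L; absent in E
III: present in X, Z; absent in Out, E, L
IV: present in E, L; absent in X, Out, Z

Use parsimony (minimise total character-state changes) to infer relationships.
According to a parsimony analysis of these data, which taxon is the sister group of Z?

Character polarity is set by the outgroup: the derived state is whichever differs from the outgroup's state, so for I, II the derived state is 'absent', and for the remaining characters it is 'present'.
All ingroup taxa share the derived state 'absent' for I; it defines the ingroup but does not resolve relationships within it.
II: derived state 'absent' in E only — an autapomorphy, so it tells us nothing about relationships among taxa.
III (derived state 'present') is shared by X and Z — a synapomorphy uniting that clade.
IV (derived state 'present') is shared by E and L — a synapomorphy uniting that clade.
Most parsimonious ingroup topology: ((L,E),(Z,X)).
Z and X form a cherry on this tree, so they are sister taxa.

X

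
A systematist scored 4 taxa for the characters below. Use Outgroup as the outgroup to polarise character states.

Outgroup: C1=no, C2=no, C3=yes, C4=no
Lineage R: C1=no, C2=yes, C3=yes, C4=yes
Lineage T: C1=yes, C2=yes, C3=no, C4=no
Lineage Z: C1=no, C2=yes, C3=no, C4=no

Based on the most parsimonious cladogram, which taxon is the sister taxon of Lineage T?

Lineage Z

Character polarity is set by the outgroup: the derived state is whichever differs from the outgroup's state, so for C3 the derived state is 'no', and for the remaining characters it is 'yes'.
C1: derived state 'yes' in Lineage T only — an autapomorphy, so it tells us nothing about relationships among taxa.
All ingroup taxa share the derived state 'yes' for C2; it defines the ingroup but does not resolve relationships within it.
C3 (derived state 'no') is shared by Lineage T and Lineage Z — a synapomorphy uniting that clade.
C4: derived state 'yes' in Lineage R only — an autapomorphy, so it tells us nothing about relationships among taxa.
Most parsimonious ingroup topology: (Lineage R,(Lineage T,Lineage Z)).
Lineage T and Lineage Z form a cherry on this tree, so they are sister taxa.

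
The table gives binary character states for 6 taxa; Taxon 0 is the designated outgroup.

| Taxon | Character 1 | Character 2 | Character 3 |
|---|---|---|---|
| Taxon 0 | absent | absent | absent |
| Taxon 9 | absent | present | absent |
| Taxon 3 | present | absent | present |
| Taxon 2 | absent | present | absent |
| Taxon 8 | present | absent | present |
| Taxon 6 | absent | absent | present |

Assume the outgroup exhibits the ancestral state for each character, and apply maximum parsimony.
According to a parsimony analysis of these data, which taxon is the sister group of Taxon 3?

The outgroup has state 'absent' for every character, so 'present' is the derived state throughout.
Character 1 (derived state 'present') is shared by Taxon 3 and Taxon 8 — a synapomorphy uniting that clade.
Character 2: derived state 'present' in Taxon 2 and Taxon 9 only — synapomorphy for {Taxon 2, Taxon 9}.
Character 3: derived state 'present' in Taxon 3, Taxon 6, and Taxon 8 only — synapomorphy for {Taxon 3, Taxon 6, Taxon 8}.
Most parsimonious ingroup topology: ((Taxon 9,Taxon 2),((Taxon 3,Taxon 8),Taxon 6)).
Taxon 3 and Taxon 8 form a cherry on this tree, so they are sister taxa.

Taxon 8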